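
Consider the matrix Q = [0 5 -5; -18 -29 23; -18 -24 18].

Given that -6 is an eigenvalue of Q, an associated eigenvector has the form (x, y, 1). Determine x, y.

We need (Q + 6I)v = 0.
Q + 6I = [[6, 5, -5], [-18, -23, 23], [-18, -24, 24]].
Row 1: (6)·x + (5)·y + (-5)·1 = 0
Row 2: (-18)·x + (-23)·y + (23)·1 = 0
Row 3: (-18)·x + (-24)·y + (24)·1 = 0
Solving gives x = 0, y = 1.
Check: Q·(0, 1, 1) = (0, -6, -6) = -6·(0, 1, 1).

0, 1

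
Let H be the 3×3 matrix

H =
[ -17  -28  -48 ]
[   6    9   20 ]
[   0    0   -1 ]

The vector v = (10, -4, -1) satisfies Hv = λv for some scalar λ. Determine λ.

Compute Hv: H·(10, -4, -1) = (-10, 4, 1).
Since Hv = λv, compare component 1: -10 = λ·10, so λ = -1.

-1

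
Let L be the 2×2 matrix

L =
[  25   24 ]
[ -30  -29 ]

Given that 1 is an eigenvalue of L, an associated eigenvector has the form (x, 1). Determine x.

-1

We need (L - 1I)v = 0.
L - 1I = [[24, 24], [-30, -30]].
Row 1: (24)·x + (24)·1 = 0
Row 2: (-30)·x + (-30)·1 = 0
Solving gives x = -1.
Check: L·(-1, 1) = (-1, 1) = 1·(-1, 1).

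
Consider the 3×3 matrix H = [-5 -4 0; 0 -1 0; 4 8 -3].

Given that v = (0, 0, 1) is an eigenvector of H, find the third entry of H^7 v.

-2187

First find the eigenvalue: Hv = (0, 0, -3) = -3·(0, 0, 1), so λ = -3.
Then H^7 v = λ^7·v = (-3)^7·(0, 0, 1) = -2187·(0, 0, 1) = (0, 0, -2187).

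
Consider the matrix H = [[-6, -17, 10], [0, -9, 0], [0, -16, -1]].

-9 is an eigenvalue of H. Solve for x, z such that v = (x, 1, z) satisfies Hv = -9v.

We need (H + 9I)v = 0.
H + 9I = [[3, -17, 10], [0, 0, 0], [0, -16, 8]].
Row 1: (3)·x + (-17)·1 + (10)·z = 0
Row 2: (0)·x + (0)·1 + (0)·z = 0
Row 3: (0)·x + (-16)·1 + (8)·z = 0
Solving gives x = -1, z = 2.
Check: H·(-1, 1, 2) = (9, -9, -18) = -9·(-1, 1, 2).

-1, 2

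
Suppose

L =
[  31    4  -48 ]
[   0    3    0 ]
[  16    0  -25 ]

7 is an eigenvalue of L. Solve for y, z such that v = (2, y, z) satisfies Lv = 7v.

We need (L - 7I)v = 0.
L - 7I = [[24, 4, -48], [0, -4, 0], [16, 0, -32]].
Row 1: (24)·2 + (4)·y + (-48)·z = 0
Row 2: (0)·2 + (-4)·y + (0)·z = 0
Row 3: (16)·2 + (0)·y + (-32)·z = 0
Solving gives y = 0, z = 1.
Check: L·(2, 0, 1) = (14, 0, 7) = 7·(2, 0, 1).

0, 1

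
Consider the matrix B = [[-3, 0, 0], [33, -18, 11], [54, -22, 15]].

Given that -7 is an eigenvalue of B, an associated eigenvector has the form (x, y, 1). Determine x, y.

0, 1

We need (B + 7I)v = 0.
B + 7I = [[4, 0, 0], [33, -11, 11], [54, -22, 22]].
Row 1: (4)·x + (0)·y + (0)·1 = 0
Row 2: (33)·x + (-11)·y + (11)·1 = 0
Row 3: (54)·x + (-22)·y + (22)·1 = 0
Solving gives x = 0, y = 1.
Check: B·(0, 1, 1) = (0, -7, -7) = -7·(0, 1, 1).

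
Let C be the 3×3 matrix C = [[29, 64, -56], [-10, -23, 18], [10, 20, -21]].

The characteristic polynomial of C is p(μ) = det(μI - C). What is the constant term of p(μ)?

33

p(μ) = μ^3 + 15μ^2 + 47μ + 33.
The constant term is 33.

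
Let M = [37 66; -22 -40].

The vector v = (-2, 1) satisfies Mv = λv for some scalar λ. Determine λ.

4

Compute Mv: M·(-2, 1) = (-8, 4).
Since Mv = λv, compare component 1: -8 = λ·-2, so λ = 4.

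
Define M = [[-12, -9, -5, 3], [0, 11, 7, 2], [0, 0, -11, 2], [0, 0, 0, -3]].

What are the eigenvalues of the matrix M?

-12, -11, -3, 11

M is upper triangular, so its eigenvalues are the diagonal entries.
Diagonal: -12, 11, -11, -3.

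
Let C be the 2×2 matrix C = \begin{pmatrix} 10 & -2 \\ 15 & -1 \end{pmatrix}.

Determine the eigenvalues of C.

det(C - μI) = (10 - μ)(-1 - μ) - (-2)·(15) = μ^2 - 9μ + 20.
This factors as (μ - 4)·(μ - 5) = 0.
Eigenvalues: 4, 5.

4, 5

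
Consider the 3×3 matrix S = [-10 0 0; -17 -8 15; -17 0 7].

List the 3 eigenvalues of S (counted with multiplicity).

The characteristic polynomial is p(t) = det(tI - S).
Cofactor expansion gives p(t) = t^3 + 11t^2 - 46t - 560.
Rational-root test: t = -8 gives p(-8) = 0.
Dividing by (t + 8) leaves t^2 + 3t - 70.
The quadratic factors as (t + 10)·(t - 7).
Eigenvalues: -10, -8, 7.

-10, -8, 7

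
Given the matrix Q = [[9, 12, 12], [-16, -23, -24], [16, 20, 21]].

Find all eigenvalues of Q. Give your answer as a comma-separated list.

The characteristic polynomial is p(t) = det(tI - Q).
Cofactor expansion gives p(t) = t^3 - 7t^2 - 21t + 27.
Since p(1) = 0, t = 1 is a root.
Dividing by (t - 1) leaves t^2 - 6t - 27.
The quadratic factors as (t + 3)·(t - 9).
Eigenvalues: -3, 1, 9.

-3, 1, 9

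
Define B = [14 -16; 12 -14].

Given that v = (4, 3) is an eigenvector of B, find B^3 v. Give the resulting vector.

(32, 24)

First find the eigenvalue: Bv = (8, 6) = 2·(4, 3), so λ = 2.
Then B^3 v = λ^3·v = 2^3·(4, 3) = 8·(4, 3) = (32, 24).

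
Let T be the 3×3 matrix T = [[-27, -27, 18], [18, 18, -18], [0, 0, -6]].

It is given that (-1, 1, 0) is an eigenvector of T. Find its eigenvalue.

Compute Tv: T·(-1, 1, 0) = (0, 0, 0).
Since Tv = λv, compare component 1: 0 = λ·-1, so λ = 0.

0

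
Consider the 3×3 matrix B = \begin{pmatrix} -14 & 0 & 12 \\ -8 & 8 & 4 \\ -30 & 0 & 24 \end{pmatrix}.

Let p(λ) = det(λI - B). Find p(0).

-192

p(0) = det(0·I − B) = det(−B) = (−1)^3·det(B).
det(B) = 192, so p(0) = -192.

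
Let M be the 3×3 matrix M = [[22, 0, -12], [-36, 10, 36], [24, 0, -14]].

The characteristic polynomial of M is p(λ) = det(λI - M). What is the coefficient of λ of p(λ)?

60

p(λ) = λ^3 - 18λ^2 + 60λ + 200.
The coefficient of λ is 60.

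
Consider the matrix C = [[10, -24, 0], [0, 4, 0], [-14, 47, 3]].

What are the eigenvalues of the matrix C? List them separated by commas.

Set up det(rI - C) = 0.
Expanding along the first row, p(r) = r^3 - 17r^2 + 82r - 120.
Rational-root test: r = 3 gives p(3) = 0.
Factor out (r - 3): p(r) = (r - 3)·(r^2 - 14r + 40).
The quadratic factors as (r - 4)·(r - 10).
Eigenvalues: 3, 4, 10.

3, 4, 10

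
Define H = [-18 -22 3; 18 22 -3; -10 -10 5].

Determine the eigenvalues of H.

The characteristic polynomial is p(s) = det(sI - H).
Cofactor expansion gives p(s) = s^3 - 9s^2 + 20s.
Rational-root test: s = 0 gives p(0) = 0.
Factor out s: p(s) = s·(s^2 - 9s + 20).
The quadratic factors as (s - 4)·(s - 5).
Eigenvalues: 0, 4, 5.

0, 4, 5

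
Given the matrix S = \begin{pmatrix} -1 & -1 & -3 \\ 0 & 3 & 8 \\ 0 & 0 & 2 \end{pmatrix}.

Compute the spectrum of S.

S is upper triangular, so its eigenvalues are the diagonal entries.
Diagonal: -1, 3, 2.

-1, 2, 3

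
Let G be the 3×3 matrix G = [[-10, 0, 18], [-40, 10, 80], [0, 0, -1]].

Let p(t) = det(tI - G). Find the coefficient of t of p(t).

-100

p(t) = t^3 + t^2 - 100t - 100.
The coefficient of t is -100.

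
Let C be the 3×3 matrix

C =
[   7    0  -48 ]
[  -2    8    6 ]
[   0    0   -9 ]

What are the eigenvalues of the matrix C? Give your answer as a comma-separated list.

-9, 7, 8

Set up det(rI - C) = 0.
Cofactor expansion gives p(r) = r^3 - 6r^2 - 79r + 504.
Try r = -9: p(-9) = 0, so -9 is a root.
Factor out (r + 9): p(r) = (r + 9)·(r^2 - 15r + 56).
The quadratic factors as (r - 7)·(r - 8).
Eigenvalues: -9, 7, 8.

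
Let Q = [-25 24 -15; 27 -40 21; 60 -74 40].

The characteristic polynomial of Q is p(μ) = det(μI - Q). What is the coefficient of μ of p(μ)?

p(μ) = μ^3 + 25μ^2 + 206μ + 560.
The coefficient of μ is 206.

206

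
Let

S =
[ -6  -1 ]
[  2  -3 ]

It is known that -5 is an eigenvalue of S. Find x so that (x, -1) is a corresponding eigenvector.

We need (S + 5I)v = 0.
S + 5I = [[-1, -1], [2, 2]].
Row 1: (-1)·x + (-1)·-1 = 0
Row 2: (2)·x + (2)·-1 = 0
Solving gives x = 1.
Check: S·(1, -1) = (-5, 5) = -5·(1, -1).

1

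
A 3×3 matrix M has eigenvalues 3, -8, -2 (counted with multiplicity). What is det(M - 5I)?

If M has eigenvalues 3, -8, -2, then M - 5I has eigenvalues -2, -13, -7.
det(M - 5I) = (-2) · (-13) · (-7) = -182.

-182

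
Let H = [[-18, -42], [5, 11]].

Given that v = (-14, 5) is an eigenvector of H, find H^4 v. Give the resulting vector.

First find the eigenvalue: Hv = (42, -15) = -3·(-14, 5), so λ = -3.
Then H^4 v = λ^4·v = (-3)^4·(-14, 5) = 81·(-14, 5) = (-1134, 405).

(-1134, 405)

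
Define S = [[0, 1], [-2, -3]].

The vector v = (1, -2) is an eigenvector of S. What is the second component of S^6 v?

First find the eigenvalue: Sv = (-2, 4) = -2·(1, -2), so λ = -2.
Then S^6 v = λ^6·v = (-2)^6·(1, -2) = 64·(1, -2) = (64, -128).

-128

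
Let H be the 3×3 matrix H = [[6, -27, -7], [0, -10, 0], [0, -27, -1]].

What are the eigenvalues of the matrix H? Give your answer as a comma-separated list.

-10, -1, 6

Compute the characteristic polynomial p(lambda) = det(lambda·I - H).
Expanding the 3×3 determinant: p(lambda) = lambda^3 + 5·lambda^2 - 56·lambda - 60.
Rational-root test: lambda = 6 gives p(6) = 0.
Factor out (lambda - 6): p(lambda) = (lambda - 6)·(lambda^2 + 11·lambda + 10).
The quadratic factors as (lambda + 10)·(lambda + 1).
Eigenvalues: -10, -1, 6.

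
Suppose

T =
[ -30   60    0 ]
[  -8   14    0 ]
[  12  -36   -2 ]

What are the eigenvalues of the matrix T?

Compute the characteristic polynomial p(μ) = det(μI - T).
Cofactor expansion gives p(μ) = μ^3 + 18μ^2 + 92μ + 120.
Since p(-2) = 0, μ = -2 is a root.
Factor out (μ + 2): p(μ) = (μ + 2)·(μ^2 + 16μ + 60).
The quadratic factors as (μ + 10)·(μ + 6).
Eigenvalues: -10, -6, -2.

-10, -6, -2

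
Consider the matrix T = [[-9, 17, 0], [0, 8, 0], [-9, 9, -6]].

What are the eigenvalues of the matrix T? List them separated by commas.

Compute the characteristic polynomial p(lambda) = det(lambda·I - T).
Expanding the 3×3 determinant: p(lambda) = lambda^3 + 7·lambda^2 - 66·lambda - 432.
Try lambda = -9: p(-9) = 0, so -9 is a root.
Dividing by (lambda + 9) leaves lambda^2 - 2·lambda - 48.
The quadratic factors as (lambda + 6)·(lambda - 8).
Eigenvalues: -9, -6, 8.

-9, -6, 8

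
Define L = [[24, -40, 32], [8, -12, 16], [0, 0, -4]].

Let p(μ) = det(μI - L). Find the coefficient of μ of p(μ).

-16

p(μ) = μ^3 - 8μ^2 - 16μ + 128.
The coefficient of μ is -16.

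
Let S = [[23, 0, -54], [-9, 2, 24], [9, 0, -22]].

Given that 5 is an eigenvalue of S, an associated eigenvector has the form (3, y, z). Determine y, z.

We need (S - 5I)v = 0.
S - 5I = [[18, 0, -54], [-9, -3, 24], [9, 0, -27]].
Row 1: (18)·3 + (0)·y + (-54)·z = 0
Row 2: (-9)·3 + (-3)·y + (24)·z = 0
Row 3: (9)·3 + (0)·y + (-27)·z = 0
Solving gives y = -1, z = 1.
Check: S·(3, -1, 1) = (15, -5, 5) = 5·(3, -1, 1).

-1, 1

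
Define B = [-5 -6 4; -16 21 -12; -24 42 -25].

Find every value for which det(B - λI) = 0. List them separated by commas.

Set up det(λI - B) = 0.
Expanding along the first row, p(λ) = λ^3 + 9λ^2 - λ - 105.
Rational-root test: λ = -5 gives p(-5) = 0.
Factor out (λ + 5): p(λ) = (λ + 5)·(λ^2 + 4λ - 21).
The quadratic factors as (λ + 7)·(λ - 3).
Eigenvalues: -7, -5, 3.

-7, -5, 3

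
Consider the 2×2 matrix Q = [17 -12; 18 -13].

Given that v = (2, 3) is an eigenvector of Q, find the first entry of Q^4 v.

First find the eigenvalue: Qv = (-2, -3) = -1·(2, 3), so λ = -1.
Then Q^4 v = λ^4·v = (-1)^4·(2, 3) = 1·(2, 3) = (2, 3).

2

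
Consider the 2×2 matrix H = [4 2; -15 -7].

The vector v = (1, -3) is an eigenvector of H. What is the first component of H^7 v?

-128

First find the eigenvalue: Hv = (-2, 6) = -2·(1, -3), so λ = -2.
Then H^7 v = λ^7·v = (-2)^7·(1, -3) = -128·(1, -3) = (-128, 384).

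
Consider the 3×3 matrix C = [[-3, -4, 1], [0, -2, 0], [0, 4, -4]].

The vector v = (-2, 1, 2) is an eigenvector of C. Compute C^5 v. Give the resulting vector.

First find the eigenvalue: Cv = (4, -2, -4) = -2·(-2, 1, 2), so λ = -2.
Then C^5 v = λ^5·v = (-2)^5·(-2, 1, 2) = -32·(-2, 1, 2) = (64, -32, -64).

(64, -32, -64)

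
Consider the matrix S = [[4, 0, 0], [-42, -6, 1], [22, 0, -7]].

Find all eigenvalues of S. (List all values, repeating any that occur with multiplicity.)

-7, -6, 4

Compute the characteristic polynomial p(λ) = det(λI - S).
Cofactor expansion gives p(λ) = λ^3 + 9λ^2 - 10λ - 168.
Try λ = 4: p(4) = 0, so 4 is a root.
Dividing by (λ - 4) leaves λ^2 + 13λ + 42.
The quadratic factors as (λ + 7)·(λ + 6).
Eigenvalues: -7, -6, 4.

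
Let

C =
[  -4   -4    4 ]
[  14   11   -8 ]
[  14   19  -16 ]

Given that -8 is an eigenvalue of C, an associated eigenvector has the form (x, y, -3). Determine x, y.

We need (C + 8I)v = 0.
C + 8I = [[4, -4, 4], [14, 19, -8], [14, 19, -8]].
Row 1: (4)·x + (-4)·y + (4)·-3 = 0
Row 2: (14)·x + (19)·y + (-8)·-3 = 0
Row 3: (14)·x + (19)·y + (-8)·-3 = 0
Solving gives x = 1, y = -2.
Check: C·(1, -2, -3) = (-8, 16, 24) = -8·(1, -2, -3).

1, -2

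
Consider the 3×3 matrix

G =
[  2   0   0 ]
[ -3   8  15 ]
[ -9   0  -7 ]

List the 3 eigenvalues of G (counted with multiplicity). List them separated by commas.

The characteristic polynomial is p(μ) = det(μI - G).
Expanding the 3×3 determinant: p(μ) = μ^3 - 3μ^2 - 54μ + 112.
Since p(-7) = 0, μ = -7 is a root.
Dividing by (μ + 7) leaves μ^2 - 10μ + 16.
The quadratic factors as (μ - 2)·(μ - 8).
Eigenvalues: -7, 2, 8.

-7, 2, 8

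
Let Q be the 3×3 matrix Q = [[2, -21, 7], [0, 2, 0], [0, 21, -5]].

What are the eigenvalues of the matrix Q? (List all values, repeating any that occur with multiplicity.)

-5, 2, 2

The characteristic polynomial is p(μ) = det(μI - Q).
Cofactor expansion gives p(μ) = μ^3 + μ^2 - 16μ + 20.
Try μ = -5: p(-5) = 0, so -5 is a root.
Factor out (μ + 5): p(μ) = (μ + 5)·(μ^2 - 4μ + 4).
The quadratic factor is (μ - 2)^2.
Eigenvalues: -5, 2, 2.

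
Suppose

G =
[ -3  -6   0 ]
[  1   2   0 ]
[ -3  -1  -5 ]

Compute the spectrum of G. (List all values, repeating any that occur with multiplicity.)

-5, -1, 0

Compute the characteristic polynomial p(λ) = det(λI - G).
Expanding the 3×3 determinant: p(λ) = λ^3 + 6λ^2 + 5λ.
Since p(0) = 0, λ = 0 is a root.
Dividing by λ leaves λ^2 + 6λ + 5.
The quadratic factors as (λ + 5)·(λ + 1).
Eigenvalues: -5, -1, 0.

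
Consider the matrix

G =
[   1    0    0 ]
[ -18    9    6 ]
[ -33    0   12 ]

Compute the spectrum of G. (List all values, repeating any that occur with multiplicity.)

Compute the characteristic polynomial p(s) = det(sI - G).
Cofactor expansion gives p(s) = s^3 - 22s^2 + 129s - 108.
Rational-root test: s = 1 gives p(1) = 0.
Dividing by (s - 1) leaves s^2 - 21s + 108.
The quadratic factors as (s - 9)·(s - 12).
Eigenvalues: 1, 9, 12.

1, 9, 12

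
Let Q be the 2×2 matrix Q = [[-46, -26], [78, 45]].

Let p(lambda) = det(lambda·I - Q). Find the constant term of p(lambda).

p(lambda) = lambda^2 + lambda - 42.
The constant term is -42.

-42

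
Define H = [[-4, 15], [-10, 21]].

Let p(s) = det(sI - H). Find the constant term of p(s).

66

p(s) = s^2 - 17s + 66.
The constant term is 66.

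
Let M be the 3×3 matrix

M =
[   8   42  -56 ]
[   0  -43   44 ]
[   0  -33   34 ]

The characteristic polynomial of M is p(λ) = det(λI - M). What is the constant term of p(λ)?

p(λ) = λ^3 + λ^2 - 82λ + 80.
The constant term is 80.

80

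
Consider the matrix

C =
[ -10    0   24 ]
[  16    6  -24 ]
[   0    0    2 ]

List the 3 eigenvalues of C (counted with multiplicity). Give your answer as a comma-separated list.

Set up det(sI - C) = 0.
Expanding the 3×3 determinant: p(s) = s^3 + 2s^2 - 68s + 120.
Since p(2) = 0, s = 2 is a root.
Dividing by (s - 2) leaves s^2 + 4s - 60.
The quadratic factors as (s + 10)·(s - 6).
Eigenvalues: -10, 2, 6.

-10, 2, 6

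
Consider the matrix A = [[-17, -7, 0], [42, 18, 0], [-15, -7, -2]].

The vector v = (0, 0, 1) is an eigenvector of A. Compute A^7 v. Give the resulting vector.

(0, 0, -128)

First find the eigenvalue: Av = (0, 0, -2) = -2·(0, 0, 1), so λ = -2.
Then A^7 v = λ^7·v = (-2)^7·(0, 0, 1) = -128·(0, 0, 1) = (0, 0, -128).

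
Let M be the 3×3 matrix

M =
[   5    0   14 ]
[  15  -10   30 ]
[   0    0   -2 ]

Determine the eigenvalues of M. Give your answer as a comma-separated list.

-10, -2, 5

Compute the characteristic polynomial p(r) = det(rI - M).
Cofactor expansion gives p(r) = r^3 + 7r^2 - 40r - 100.
Try r = -2: p(-2) = 0, so -2 is a root.
Dividing by (r + 2) leaves r^2 + 5r - 50.
The quadratic factors as (r + 10)·(r - 5).
Eigenvalues: -10, -2, 5.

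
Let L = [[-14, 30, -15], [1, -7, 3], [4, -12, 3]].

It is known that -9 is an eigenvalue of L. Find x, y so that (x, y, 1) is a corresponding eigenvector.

-3, 0

We need (L + 9I)v = 0.
L + 9I = [[-5, 30, -15], [1, 2, 3], [4, -12, 12]].
Row 1: (-5)·x + (30)·y + (-15)·1 = 0
Row 2: (1)·x + (2)·y + (3)·1 = 0
Row 3: (4)·x + (-12)·y + (12)·1 = 0
Solving gives x = -3, y = 0.
Check: L·(-3, 0, 1) = (27, 0, -9) = -9·(-3, 0, 1).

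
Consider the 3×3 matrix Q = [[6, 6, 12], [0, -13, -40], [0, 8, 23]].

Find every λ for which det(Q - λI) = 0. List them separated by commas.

3, 6, 7

The characteristic polynomial is p(s) = det(sI - Q).
Cofactor expansion gives p(s) = s^3 - 16s^2 + 81s - 126.
Rational-root test: s = 7 gives p(7) = 0.
Factor out (s - 7): p(s) = (s - 7)·(s^2 - 9s + 18).
The quadratic factors as (s - 3)·(s - 6).
Eigenvalues: 3, 6, 7.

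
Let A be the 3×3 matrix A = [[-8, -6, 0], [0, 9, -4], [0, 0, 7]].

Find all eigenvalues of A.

A is upper triangular, so its eigenvalues are the diagonal entries.
Diagonal: -8, 9, 7.

-8, 7, 9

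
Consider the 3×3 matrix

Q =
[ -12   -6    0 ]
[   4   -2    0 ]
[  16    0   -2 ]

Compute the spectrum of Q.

Compute the characteristic polynomial p(r) = det(rI - Q).
Expanding the 3×3 determinant: p(r) = r^3 + 16r^2 + 76r + 96.
Rational-root test: r = -6 gives p(-6) = 0.
Dividing by (r + 6) leaves r^2 + 10r + 16.
The quadratic factors as (r + 8)·(r + 2).
Eigenvalues: -8, -6, -2.

-8, -6, -2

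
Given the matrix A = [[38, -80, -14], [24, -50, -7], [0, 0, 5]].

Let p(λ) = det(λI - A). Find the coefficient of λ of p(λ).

p(λ) = λ^3 + 7λ^2 - 40λ - 100.
The coefficient of λ is -40.

-40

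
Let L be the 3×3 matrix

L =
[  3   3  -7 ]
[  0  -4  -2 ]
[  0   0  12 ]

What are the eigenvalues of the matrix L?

L is upper triangular, so its eigenvalues are the diagonal entries.
Diagonal: 3, -4, 12.

-4, 3, 12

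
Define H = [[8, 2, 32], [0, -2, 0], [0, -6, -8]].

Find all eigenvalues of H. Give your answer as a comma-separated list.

Set up det(λI - H) = 0.
Expanding along the first row, p(λ) = λ^3 + 2λ^2 - 64λ - 128.
Since p(-8) = 0, λ = -8 is a root.
Dividing by (λ + 8) leaves λ^2 - 6λ - 16.
The quadratic factors as (λ + 2)·(λ - 8).
Eigenvalues: -8, -2, 8.

-8, -2, 8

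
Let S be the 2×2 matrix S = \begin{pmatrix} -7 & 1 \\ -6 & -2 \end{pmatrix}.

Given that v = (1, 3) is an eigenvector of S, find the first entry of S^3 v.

First find the eigenvalue: Sv = (-4, -12) = -4·(1, 3), so λ = -4.
Then S^3 v = λ^3·v = (-4)^3·(1, 3) = -64·(1, 3) = (-64, -192).

-64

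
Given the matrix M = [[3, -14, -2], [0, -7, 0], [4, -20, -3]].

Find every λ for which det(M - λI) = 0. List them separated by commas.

The characteristic polynomial is p(λ) = det(λI - M).
Expanding along the first row, p(λ) = λ^3 + 7λ^2 - λ - 7.
Since p(-1) = 0, λ = -1 is a root.
Factor out (λ + 1): p(λ) = (λ + 1)·(λ^2 + 6λ - 7).
The quadratic factors as (λ + 7)·(λ - 1).
Eigenvalues: -7, -1, 1.

-7, -1, 1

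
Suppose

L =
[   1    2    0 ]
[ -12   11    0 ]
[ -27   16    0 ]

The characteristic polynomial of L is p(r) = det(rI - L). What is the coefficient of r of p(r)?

p(r) = r^3 - 12r^2 + 35r.
The coefficient of r is 35.

35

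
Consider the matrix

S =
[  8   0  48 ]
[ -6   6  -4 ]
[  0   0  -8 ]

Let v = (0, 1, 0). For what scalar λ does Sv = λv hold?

Compute Sv: S·(0, 1, 0) = (0, 6, 0).
Since Sv = λv, compare component 2: 6 = λ·1, so λ = 6.

6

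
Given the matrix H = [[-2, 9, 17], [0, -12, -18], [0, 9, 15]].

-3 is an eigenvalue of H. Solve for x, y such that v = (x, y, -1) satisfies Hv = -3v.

-1, 2

We need (H + 3I)v = 0.
H + 3I = [[1, 9, 17], [0, -9, -18], [0, 9, 18]].
Row 1: (1)·x + (9)·y + (17)·-1 = 0
Row 2: (0)·x + (-9)·y + (-18)·-1 = 0
Row 3: (0)·x + (9)·y + (18)·-1 = 0
Solving gives x = -1, y = 2.
Check: H·(-1, 2, -1) = (3, -6, 3) = -3·(-1, 2, -1).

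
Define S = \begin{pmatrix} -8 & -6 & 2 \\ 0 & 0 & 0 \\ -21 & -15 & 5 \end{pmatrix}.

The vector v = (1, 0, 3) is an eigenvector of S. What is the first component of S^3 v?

First find the eigenvalue: Sv = (-2, 0, -6) = -2·(1, 0, 3), so λ = -2.
Then S^3 v = λ^3·v = (-2)^3·(1, 0, 3) = -8·(1, 0, 3) = (-8, 0, -24).

-8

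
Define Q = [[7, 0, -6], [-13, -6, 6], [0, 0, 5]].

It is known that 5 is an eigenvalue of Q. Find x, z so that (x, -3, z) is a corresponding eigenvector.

3, 1

We need (Q - 5I)v = 0.
Q - 5I = [[2, 0, -6], [-13, -11, 6], [0, 0, 0]].
Row 1: (2)·x + (0)·-3 + (-6)·z = 0
Row 2: (-13)·x + (-11)·-3 + (6)·z = 0
Row 3: (0)·x + (0)·-3 + (0)·z = 0
Solving gives x = 3, z = 1.
Check: Q·(3, -3, 1) = (15, -15, 5) = 5·(3, -3, 1).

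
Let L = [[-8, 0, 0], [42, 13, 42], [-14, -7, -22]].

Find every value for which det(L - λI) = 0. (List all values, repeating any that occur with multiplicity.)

Compute the characteristic polynomial p(μ) = det(μI - L).
Expanding the 3×3 determinant: p(μ) = μ^3 + 17μ^2 + 80μ + 64.
Rational-root test: μ = -1 gives p(-1) = 0.
Factor out (μ + 1): p(μ) = (μ + 1)·(μ^2 + 16μ + 64).
The quadratic factor is (μ + 8)^2.
Eigenvalues: -8, -8, -1.

-8, -8, -1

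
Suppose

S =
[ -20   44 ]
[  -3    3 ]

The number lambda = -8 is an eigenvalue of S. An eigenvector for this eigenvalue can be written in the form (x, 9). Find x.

33

We need (S + 8I)v = 0.
S + 8I = [[-12, 44], [-3, 11]].
Row 1: (-12)·x + (44)·9 = 0
Row 2: (-3)·x + (11)·9 = 0
Solving gives x = 33.
Check: S·(33, 9) = (-264, -72) = -8·(33, 9).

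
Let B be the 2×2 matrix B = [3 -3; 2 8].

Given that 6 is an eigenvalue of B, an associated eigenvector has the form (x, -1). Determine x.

1

We need (B - 6I)v = 0.
B - 6I = [[-3, -3], [2, 2]].
Row 1: (-3)·x + (-3)·-1 = 0
Row 2: (2)·x + (2)·-1 = 0
Solving gives x = 1.
Check: B·(1, -1) = (6, -6) = 6·(1, -1).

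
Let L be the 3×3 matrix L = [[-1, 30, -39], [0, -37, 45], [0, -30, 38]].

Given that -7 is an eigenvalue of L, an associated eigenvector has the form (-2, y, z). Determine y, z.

3, 2

We need (L + 7I)v = 0.
L + 7I = [[6, 30, -39], [0, -30, 45], [0, -30, 45]].
Row 1: (6)·-2 + (30)·y + (-39)·z = 0
Row 2: (0)·-2 + (-30)·y + (45)·z = 0
Row 3: (0)·-2 + (-30)·y + (45)·z = 0
Solving gives y = 3, z = 2.
Check: L·(-2, 3, 2) = (14, -21, -14) = -7·(-2, 3, 2).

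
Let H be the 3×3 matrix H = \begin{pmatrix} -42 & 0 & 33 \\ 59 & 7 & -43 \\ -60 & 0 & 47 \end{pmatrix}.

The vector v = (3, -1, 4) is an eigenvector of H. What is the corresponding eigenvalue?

Compute Hv: H·(3, -1, 4) = (6, -2, 8).
Since Hv = λv, compare component 1: 6 = λ·3, so λ = 2.

2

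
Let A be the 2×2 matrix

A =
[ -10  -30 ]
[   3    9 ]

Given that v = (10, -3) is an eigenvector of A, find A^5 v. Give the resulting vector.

First find the eigenvalue: Av = (-10, 3) = -1·(10, -3), so λ = -1.
Then A^5 v = λ^5·v = (-1)^5·(10, -3) = -1·(10, -3) = (-10, 3).

(-10, 3)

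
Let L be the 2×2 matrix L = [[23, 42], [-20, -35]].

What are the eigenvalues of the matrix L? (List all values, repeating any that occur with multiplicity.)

-7, -5

det(L - sI) = (23 - s)(-35 - s) - (42)·(-20) = s^2 + 12s + 35.
This factors as (s + 7)·(s + 5) = 0.
Eigenvalues: -7, -5.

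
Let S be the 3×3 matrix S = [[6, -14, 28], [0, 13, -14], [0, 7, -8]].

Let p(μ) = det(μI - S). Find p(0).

36

p(0) = det(0·I − S) = det(−S) = (−1)^3·det(S).
det(S) = -36, so p(0) = 36.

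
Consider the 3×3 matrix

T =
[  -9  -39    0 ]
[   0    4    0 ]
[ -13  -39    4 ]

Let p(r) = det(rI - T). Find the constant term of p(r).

p(r) = r^3 + r^2 - 56r + 144.
The constant term is 144.

144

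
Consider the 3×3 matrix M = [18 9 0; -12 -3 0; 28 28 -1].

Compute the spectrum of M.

Set up det(λI - M) = 0.
Expanding along the first row, p(λ) = λ^3 - 14λ^2 + 39λ + 54.
Rational-root test: λ = 6 gives p(6) = 0.
Dividing by (λ - 6) leaves λ^2 - 8λ - 9.
The quadratic factors as (λ + 1)·(λ - 9).
Eigenvalues: -1, 6, 9.

-1, 6, 9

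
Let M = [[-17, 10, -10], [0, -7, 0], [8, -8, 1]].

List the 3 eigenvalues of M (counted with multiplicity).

The characteristic polynomial is p(r) = det(rI - M).
Cofactor expansion gives p(r) = r^3 + 23r^2 + 175r + 441.
Rational-root test: r = -9 gives p(-9) = 0.
Factor out (r + 9): p(r) = (r + 9)·(r^2 + 14r + 49).
The quadratic factor is (r + 7)^2.
Eigenvalues: -9, -7, -7.

-9, -7, -7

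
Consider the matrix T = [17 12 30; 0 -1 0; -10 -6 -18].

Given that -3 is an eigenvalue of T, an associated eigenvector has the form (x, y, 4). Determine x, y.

-6, 0

We need (T + 3I)v = 0.
T + 3I = [[20, 12, 30], [0, 2, 0], [-10, -6, -15]].
Row 1: (20)·x + (12)·y + (30)·4 = 0
Row 2: (0)·x + (2)·y + (0)·4 = 0
Row 3: (-10)·x + (-6)·y + (-15)·4 = 0
Solving gives x = -6, y = 0.
Check: T·(-6, 0, 4) = (18, 0, -12) = -3·(-6, 0, 4).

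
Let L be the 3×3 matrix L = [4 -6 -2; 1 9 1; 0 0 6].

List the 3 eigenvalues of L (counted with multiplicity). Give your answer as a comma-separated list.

6, 6, 7

The characteristic polynomial is p(s) = det(sI - L).
Cofactor expansion gives p(s) = s^3 - 19s^2 + 120s - 252.
Rational-root test: s = 6 gives p(6) = 0.
Dividing by (s - 6) leaves s^2 - 13s + 42.
The quadratic factors as (s - 6)·(s - 7).
Eigenvalues: 6, 6, 7.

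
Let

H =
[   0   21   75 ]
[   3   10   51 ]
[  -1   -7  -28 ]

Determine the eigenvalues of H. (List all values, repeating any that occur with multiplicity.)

The characteristic polynomial is p(s) = det(sI - H).
Cofactor expansion gives p(s) = s^3 + 18s^2 + 89s + 132.
Since p(-4) = 0, s = -4 is a root.
Factor out (s + 4): p(s) = (s + 4)·(s^2 + 14s + 33).
The quadratic factors as (s + 11)·(s + 3).
Eigenvalues: -11, -4, -3.

-11, -4, -3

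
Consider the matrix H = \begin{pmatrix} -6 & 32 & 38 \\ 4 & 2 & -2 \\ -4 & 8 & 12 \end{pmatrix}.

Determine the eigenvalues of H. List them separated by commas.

-2, 0, 10

Compute the characteristic polynomial p(r) = det(rI - H).
Cofactor expansion gives p(r) = r^3 - 8r^2 - 20r.
Rational-root test: r = -2 gives p(-2) = 0.
Dividing by (r + 2) leaves r^2 - 10r.
The quadratic factors as r·(r - 10).
Eigenvalues: -2, 0, 10.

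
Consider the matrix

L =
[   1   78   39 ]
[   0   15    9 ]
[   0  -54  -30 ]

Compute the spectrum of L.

Set up det(rI - L) = 0.
Cofactor expansion gives p(r) = r^3 + 14r^2 + 21r - 36.
Rational-root test: r = 1 gives p(1) = 0.
Factor out (r - 1): p(r) = (r - 1)·(r^2 + 15r + 36).
The quadratic factors as (r + 12)·(r + 3).
Eigenvalues: -12, -3, 1.

-12, -3, 1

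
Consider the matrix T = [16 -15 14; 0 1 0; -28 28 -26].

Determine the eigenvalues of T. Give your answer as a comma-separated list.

Compute the characteristic polynomial p(t) = det(tI - T).
Cofactor expansion gives p(t) = t^3 + 9t^2 - 34t + 24.
Rational-root test: t = 1 gives p(1) = 0.
Factor out (t - 1): p(t) = (t - 1)·(t^2 + 10t - 24).
The quadratic factors as (t + 12)·(t - 2).
Eigenvalues: -12, 1, 2.

-12, 1, 2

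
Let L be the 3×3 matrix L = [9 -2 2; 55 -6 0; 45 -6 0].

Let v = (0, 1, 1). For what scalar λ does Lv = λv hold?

-6

Compute Lv: L·(0, 1, 1) = (0, -6, -6).
Since Lv = λv, compare component 2: -6 = λ·1, so λ = -6.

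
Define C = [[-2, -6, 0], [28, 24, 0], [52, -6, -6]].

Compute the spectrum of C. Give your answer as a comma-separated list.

-6, 10, 12

The characteristic polynomial is p(μ) = det(μI - C).
Expanding the 3×3 determinant: p(μ) = μ^3 - 16μ^2 - 12μ + 720.
Rational-root test: μ = -6 gives p(-6) = 0.
Factor out (μ + 6): p(μ) = (μ + 6)·(μ^2 - 22μ + 120).
The quadratic factors as (μ - 10)·(μ - 12).
Eigenvalues: -6, 10, 12.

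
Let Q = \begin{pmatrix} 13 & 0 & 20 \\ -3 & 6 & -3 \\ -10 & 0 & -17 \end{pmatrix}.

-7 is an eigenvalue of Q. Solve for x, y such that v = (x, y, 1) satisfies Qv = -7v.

-1, 0

We need (Q + 7I)v = 0.
Q + 7I = [[20, 0, 20], [-3, 13, -3], [-10, 0, -10]].
Row 1: (20)·x + (0)·y + (20)·1 = 0
Row 2: (-3)·x + (13)·y + (-3)·1 = 0
Row 3: (-10)·x + (0)·y + (-10)·1 = 0
Solving gives x = -1, y = 0.
Check: Q·(-1, 0, 1) = (7, 0, -7) = -7·(-1, 0, 1).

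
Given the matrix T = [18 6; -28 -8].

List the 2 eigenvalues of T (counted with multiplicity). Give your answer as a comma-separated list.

4, 6

det(T - rI) = (18 - r)(-8 - r) - (6)·(-28) = r^2 - 10r + 24.
This factors as (r - 4)·(r - 6) = 0.
Eigenvalues: 4, 6.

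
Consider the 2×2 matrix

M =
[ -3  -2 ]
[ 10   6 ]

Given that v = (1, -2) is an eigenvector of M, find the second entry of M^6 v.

-2

First find the eigenvalue: Mv = (1, -2) = 1·(1, -2), so λ = 1.
Then M^6 v = λ^6·v = 1^6·(1, -2) = 1·(1, -2) = (1, -2).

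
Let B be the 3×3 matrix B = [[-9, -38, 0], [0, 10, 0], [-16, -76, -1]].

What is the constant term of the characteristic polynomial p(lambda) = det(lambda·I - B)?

p(0) = det(0·I − B) = det(−B) = (−1)^3·det(B).
det(B) = 90, so p(0) = -90.

-90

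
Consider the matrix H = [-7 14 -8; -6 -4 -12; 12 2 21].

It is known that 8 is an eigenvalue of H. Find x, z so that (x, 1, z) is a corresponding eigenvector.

We need (H - 8I)v = 0.
H - 8I = [[-15, 14, -8], [-6, -12, -12], [12, 2, 13]].
Row 1: (-15)·x + (14)·1 + (-8)·z = 0
Row 2: (-6)·x + (-12)·1 + (-12)·z = 0
Row 3: (12)·x + (2)·1 + (13)·z = 0
Solving gives x = 2, z = -2.
Check: H·(2, 1, -2) = (16, 8, -16) = 8·(2, 1, -2).

2, -2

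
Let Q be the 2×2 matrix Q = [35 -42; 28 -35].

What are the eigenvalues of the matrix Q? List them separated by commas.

det(Q - sI) = (35 - s)(-35 - s) - (-42)·(28) = s^2 - 49.
This factors as (s + 7)·(s - 7) = 0.
Eigenvalues: -7, 7.

-7, 7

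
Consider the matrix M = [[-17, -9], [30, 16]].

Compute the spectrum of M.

det(M - μI) = (-17 - μ)(16 - μ) - (-9)·(30) = μ^2 + μ - 2.
This factors as (μ + 2)·(μ - 1) = 0.
Eigenvalues: -2, 1.

-2, 1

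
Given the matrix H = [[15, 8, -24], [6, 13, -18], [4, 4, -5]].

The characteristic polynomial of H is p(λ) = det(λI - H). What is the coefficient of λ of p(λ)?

175

p(λ) = λ^3 - 23λ^2 + 175λ - 441.
The coefficient of λ is 175.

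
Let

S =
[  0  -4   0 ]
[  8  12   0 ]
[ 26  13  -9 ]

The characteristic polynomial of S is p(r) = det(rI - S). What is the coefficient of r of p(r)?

-76

p(r) = r^3 - 3r^2 - 76r + 288.
The coefficient of r is -76.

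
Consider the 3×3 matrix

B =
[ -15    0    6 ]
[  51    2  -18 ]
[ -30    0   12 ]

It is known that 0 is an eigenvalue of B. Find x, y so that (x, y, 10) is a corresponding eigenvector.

4, -12

We need (B)v = 0.
B = [[-15, 0, 6], [51, 2, -18], [-30, 0, 12]].
Row 1: (-15)·x + (0)·y + (6)·10 = 0
Row 2: (51)·x + (2)·y + (-18)·10 = 0
Row 3: (-30)·x + (0)·y + (12)·10 = 0
Solving gives x = 4, y = -12.
Check: B·(4, -12, 10) = (0, 0, 0) = 0·(4, -12, 10).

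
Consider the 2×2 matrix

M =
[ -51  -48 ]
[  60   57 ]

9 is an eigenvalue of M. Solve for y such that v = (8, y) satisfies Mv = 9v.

We need (M - 9I)v = 0.
M - 9I = [[-60, -48], [60, 48]].
Row 1: (-60)·8 + (-48)·y = 0
Row 2: (60)·8 + (48)·y = 0
Solving gives y = -10.
Check: M·(8, -10) = (72, -90) = 9·(8, -10).

-10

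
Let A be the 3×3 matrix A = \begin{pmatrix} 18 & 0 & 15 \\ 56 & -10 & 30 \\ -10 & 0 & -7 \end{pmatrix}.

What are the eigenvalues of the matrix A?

-10, 3, 8

Compute the characteristic polynomial p(μ) = det(μI - A).
Cofactor expansion gives p(μ) = μ^3 - μ^2 - 86μ + 240.
Try μ = 3: p(3) = 0, so 3 is a root.
Factor out (μ - 3): p(μ) = (μ - 3)·(μ^2 + 2μ - 80).
The quadratic factors as (μ + 10)·(μ - 8).
Eigenvalues: -10, 3, 8.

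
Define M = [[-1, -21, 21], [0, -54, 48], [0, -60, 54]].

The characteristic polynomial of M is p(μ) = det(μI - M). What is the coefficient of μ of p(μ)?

p(μ) = μ^3 + μ^2 - 36μ - 36.
The coefficient of μ is -36.

-36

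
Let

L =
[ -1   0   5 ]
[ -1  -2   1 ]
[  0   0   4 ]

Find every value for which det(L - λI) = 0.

Compute the characteristic polynomial p(t) = det(tI - L).
Expanding the 3×3 determinant: p(t) = t^3 - t^2 - 10t - 8.
Since p(-1) = 0, t = -1 is a root.
Factor out (t + 1): p(t) = (t + 1)·(t^2 - 2t - 8).
The quadratic factors as (t + 2)·(t - 4).
Eigenvalues: -2, -1, 4.

-2, -1, 4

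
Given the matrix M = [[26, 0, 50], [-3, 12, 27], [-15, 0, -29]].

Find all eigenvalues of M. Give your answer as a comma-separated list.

Set up det(λI - M) = 0.
Cofactor expansion gives p(λ) = λ^3 - 9λ^2 - 40λ + 48.
Rational-root test: λ = -4 gives p(-4) = 0.
Dividing by (λ + 4) leaves λ^2 - 13λ + 12.
The quadratic factors as (λ - 1)·(λ - 12).
Eigenvalues: -4, 1, 12.

-4, 1, 12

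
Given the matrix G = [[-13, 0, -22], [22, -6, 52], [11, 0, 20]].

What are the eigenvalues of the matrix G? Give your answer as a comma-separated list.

Compute the characteristic polynomial p(r) = det(rI - G).
Expanding along the first row, p(r) = r^3 - r^2 - 60r - 108.
Since p(-6) = 0, r = -6 is a root.
Factor out (r + 6): p(r) = (r + 6)·(r^2 - 7r - 18).
The quadratic factors as (r + 2)·(r - 9).
Eigenvalues: -6, -2, 9.

-6, -2, 9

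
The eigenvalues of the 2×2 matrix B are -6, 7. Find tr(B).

trace(B) is the sum of the eigenvalues: (-6) + (7) = 1.

1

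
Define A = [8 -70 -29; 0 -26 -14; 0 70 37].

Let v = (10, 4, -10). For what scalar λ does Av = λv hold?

Compute Av: A·(10, 4, -10) = (90, 36, -90).
Since Av = λv, compare component 1: 90 = λ·10, so λ = 9.

9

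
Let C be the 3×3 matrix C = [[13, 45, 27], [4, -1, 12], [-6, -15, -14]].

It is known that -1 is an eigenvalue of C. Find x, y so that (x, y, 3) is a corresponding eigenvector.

-9, 1

We need (C + 1I)v = 0.
C + 1I = [[14, 45, 27], [4, 0, 12], [-6, -15, -13]].
Row 1: (14)·x + (45)·y + (27)·3 = 0
Row 2: (4)·x + (0)·y + (12)·3 = 0
Row 3: (-6)·x + (-15)·y + (-13)·3 = 0
Solving gives x = -9, y = 1.
Check: C·(-9, 1, 3) = (9, -1, -3) = -1·(-9, 1, 3).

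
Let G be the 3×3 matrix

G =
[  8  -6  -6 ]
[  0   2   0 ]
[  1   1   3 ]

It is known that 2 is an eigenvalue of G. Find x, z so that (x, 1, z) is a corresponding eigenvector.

0, -1

We need (G - 2I)v = 0.
G - 2I = [[6, -6, -6], [0, 0, 0], [1, 1, 1]].
Row 1: (6)·x + (-6)·1 + (-6)·z = 0
Row 2: (0)·x + (0)·1 + (0)·z = 0
Row 3: (1)·x + (1)·1 + (1)·z = 0
Solving gives x = 0, z = -1.
Check: G·(0, 1, -1) = (0, 2, -2) = 2·(0, 1, -1).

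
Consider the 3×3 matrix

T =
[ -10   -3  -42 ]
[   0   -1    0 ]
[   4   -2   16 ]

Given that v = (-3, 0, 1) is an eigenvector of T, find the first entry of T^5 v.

First find the eigenvalue: Tv = (-12, 0, 4) = 4·(-3, 0, 1), so λ = 4.
Then T^5 v = λ^5·v = 4^5·(-3, 0, 1) = 1024·(-3, 0, 1) = (-3072, 0, 1024).

-3072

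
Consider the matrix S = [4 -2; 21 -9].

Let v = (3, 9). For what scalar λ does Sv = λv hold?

-2

Compute Sv: S·(3, 9) = (-6, -18).
Since Sv = λv, compare component 1: -6 = λ·3, so λ = -2.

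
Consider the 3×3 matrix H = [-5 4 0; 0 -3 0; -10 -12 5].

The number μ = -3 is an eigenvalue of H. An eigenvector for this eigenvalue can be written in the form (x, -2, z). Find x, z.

-4, -8

We need (H + 3I)v = 0.
H + 3I = [[-2, 4, 0], [0, 0, 0], [-10, -12, 8]].
Row 1: (-2)·x + (4)·-2 + (0)·z = 0
Row 2: (0)·x + (0)·-2 + (0)·z = 0
Row 3: (-10)·x + (-12)·-2 + (8)·z = 0
Solving gives x = -4, z = -8.
Check: H·(-4, -2, -8) = (12, 6, 24) = -3·(-4, -2, -8).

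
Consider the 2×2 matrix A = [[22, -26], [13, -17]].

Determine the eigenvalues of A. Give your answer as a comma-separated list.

det(A - rI) = (22 - r)(-17 - r) - (-26)·(13) = r^2 - 5r - 36.
This factors as (r + 4)·(r - 9) = 0.
Eigenvalues: -4, 9.

-4, 9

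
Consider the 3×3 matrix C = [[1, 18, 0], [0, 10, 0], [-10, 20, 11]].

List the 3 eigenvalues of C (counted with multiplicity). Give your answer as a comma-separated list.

Compute the characteristic polynomial p(λ) = det(λI - C).
Cofactor expansion gives p(λ) = λ^3 - 22λ^2 + 131λ - 110.
Try λ = 11: p(11) = 0, so 11 is a root.
Factor out (λ - 11): p(λ) = (λ - 11)·(λ^2 - 11λ + 10).
The quadratic factors as (λ - 1)·(λ - 10).
Eigenvalues: 1, 10, 11.

1, 10, 11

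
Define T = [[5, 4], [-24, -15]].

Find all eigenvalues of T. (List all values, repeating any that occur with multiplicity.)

-7, -3

det(T - λI) = (5 - λ)(-15 - λ) - (4)·(-24) = λ^2 + 10λ + 21.
This factors as (λ + 7)·(λ + 3) = 0.
Eigenvalues: -7, -3.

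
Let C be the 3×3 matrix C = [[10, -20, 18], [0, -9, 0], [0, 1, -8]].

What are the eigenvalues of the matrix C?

-9, -8, 10

The characteristic polynomial is p(λ) = det(λI - C).
Expanding the 3×3 determinant: p(λ) = λ^3 + 7λ^2 - 98λ - 720.
Since p(-8) = 0, λ = -8 is a root.
Factor out (λ + 8): p(λ) = (λ + 8)·(λ^2 - λ - 90).
The quadratic factors as (λ + 9)·(λ - 10).
Eigenvalues: -9, -8, 10.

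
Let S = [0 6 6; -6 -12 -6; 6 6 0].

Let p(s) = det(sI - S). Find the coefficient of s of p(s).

p(s) = s^3 + 12s^2 + 36s.
The coefficient of s is 36.

36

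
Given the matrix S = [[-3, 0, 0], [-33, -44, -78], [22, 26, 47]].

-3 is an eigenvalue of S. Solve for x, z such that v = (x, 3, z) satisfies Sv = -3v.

1, -2

We need (S + 3I)v = 0.
S + 3I = [[0, 0, 0], [-33, -41, -78], [22, 26, 50]].
Row 1: (0)·x + (0)·3 + (0)·z = 0
Row 2: (-33)·x + (-41)·3 + (-78)·z = 0
Row 3: (22)·x + (26)·3 + (50)·z = 0
Solving gives x = 1, z = -2.
Check: S·(1, 3, -2) = (-3, -9, 6) = -3·(1, 3, -2).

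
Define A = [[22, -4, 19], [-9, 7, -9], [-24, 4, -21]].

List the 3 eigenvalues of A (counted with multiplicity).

Compute the characteristic polynomial p(s) = det(sI - A).
Expanding along the first row, p(s) = s^3 - 8s^2 + s + 42.
Try s = 3: p(3) = 0, so 3 is a root.
Factor out (s - 3): p(s) = (s - 3)·(s^2 - 5s - 14).
The quadratic factors as (s + 2)·(s - 7).
Eigenvalues: -2, 3, 7.

-2, 3, 7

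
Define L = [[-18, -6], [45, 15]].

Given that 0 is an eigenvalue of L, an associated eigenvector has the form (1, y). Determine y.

We need (L)v = 0.
L = [[-18, -6], [45, 15]].
Row 1: (-18)·1 + (-6)·y = 0
Row 2: (45)·1 + (15)·y = 0
Solving gives y = -3.
Check: L·(1, -3) = (0, 0) = 0·(1, -3).

-3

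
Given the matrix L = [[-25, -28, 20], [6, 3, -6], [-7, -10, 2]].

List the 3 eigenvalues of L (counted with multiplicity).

Set up det(tI - L) = 0.
Cofactor expansion gives p(t) = t^3 + 20t^2 + 129t + 270.
Try t = -5: p(-5) = 0, so -5 is a root.
Dividing by (t + 5) leaves t^2 + 15t + 54.
The quadratic factors as (t + 9)·(t + 6).
Eigenvalues: -9, -6, -5.

-9, -6, -5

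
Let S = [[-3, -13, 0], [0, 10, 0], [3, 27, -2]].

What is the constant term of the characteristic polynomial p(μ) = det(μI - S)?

p(0) = det(0·I − S) = det(−S) = (−1)^3·det(S).
det(S) = 60, so p(0) = -60.

-60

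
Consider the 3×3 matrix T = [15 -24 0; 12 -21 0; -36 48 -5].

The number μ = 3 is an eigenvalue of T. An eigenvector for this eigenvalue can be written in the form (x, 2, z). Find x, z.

We need (T - 3I)v = 0.
T - 3I = [[12, -24, 0], [12, -24, 0], [-36, 48, -8]].
Row 1: (12)·x + (-24)·2 + (0)·z = 0
Row 2: (12)·x + (-24)·2 + (0)·z = 0
Row 3: (-36)·x + (48)·2 + (-8)·z = 0
Solving gives x = 4, z = -6.
Check: T·(4, 2, -6) = (12, 6, -18) = 3·(4, 2, -6).

4, -6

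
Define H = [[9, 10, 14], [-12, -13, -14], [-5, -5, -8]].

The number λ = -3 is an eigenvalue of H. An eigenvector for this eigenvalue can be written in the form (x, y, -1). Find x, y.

We need (H + 3I)v = 0.
H + 3I = [[12, 10, 14], [-12, -10, -14], [-5, -5, -5]].
Row 1: (12)·x + (10)·y + (14)·-1 = 0
Row 2: (-12)·x + (-10)·y + (-14)·-1 = 0
Row 3: (-5)·x + (-5)·y + (-5)·-1 = 0
Solving gives x = 2, y = -1.
Check: H·(2, -1, -1) = (-6, 3, 3) = -3·(2, -1, -1).

2, -1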